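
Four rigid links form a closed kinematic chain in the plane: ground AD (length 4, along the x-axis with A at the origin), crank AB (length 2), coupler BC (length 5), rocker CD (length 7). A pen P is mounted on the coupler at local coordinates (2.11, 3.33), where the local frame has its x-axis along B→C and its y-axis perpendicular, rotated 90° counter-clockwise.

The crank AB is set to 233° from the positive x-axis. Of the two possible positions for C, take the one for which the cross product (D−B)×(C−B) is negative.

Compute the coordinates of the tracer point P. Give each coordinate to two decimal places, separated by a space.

A=(0,0), D=(4.00,0)
B = A + 2.00·(cos233°, sin233°) = (-1.2036, -1.5973)
|BD| = 5.4433
circle(B,5.00) ∩ circle(D,7.00): a=0.5171, h=4.9732
  candidates: C₊=(-2.1687,3.3087) cross=27.070; C₋=(0.7500,-6.1998) cross=-27.070
  mode - wants cross < 0 → take C=(0.7500,-6.1998) (cross=-27.070)
ex = (C−B)/|BC| = (0.3907,-0.9205); ey = (0.9205,0.3907)
P = B + 2.11·ex + 3.33·ey = (2.6861,-2.2384)

2.69 -2.24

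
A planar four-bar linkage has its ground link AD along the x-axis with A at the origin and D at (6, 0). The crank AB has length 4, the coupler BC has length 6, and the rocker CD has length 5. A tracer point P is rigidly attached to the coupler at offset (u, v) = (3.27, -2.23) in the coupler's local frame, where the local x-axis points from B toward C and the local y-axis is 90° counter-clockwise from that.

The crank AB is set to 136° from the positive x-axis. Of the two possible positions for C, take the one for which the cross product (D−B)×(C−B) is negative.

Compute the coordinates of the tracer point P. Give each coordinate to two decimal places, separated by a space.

A=(0,0), D=(6.00,0)
B = A + 4.00·(cos136°, sin136°) = (-2.8774, 2.7786)
|BD| = 9.3021
circle(B,6.00) ∩ circle(D,5.00): a=5.2423, h=2.9186
  candidates: C₊=(2.9974,3.9981) cross=27.149; C₋=(1.2538,-1.5727) cross=-27.149
  mode - wants cross < 0 → take C=(1.2538,-1.5727) (cross=-27.149)
ex = (C−B)/|BC| = (0.6885,-0.7252); ey = (0.7252,0.6885)
P = B + 3.27·ex + -2.23·ey = (-2.2431,-1.1282)

-2.24 -1.13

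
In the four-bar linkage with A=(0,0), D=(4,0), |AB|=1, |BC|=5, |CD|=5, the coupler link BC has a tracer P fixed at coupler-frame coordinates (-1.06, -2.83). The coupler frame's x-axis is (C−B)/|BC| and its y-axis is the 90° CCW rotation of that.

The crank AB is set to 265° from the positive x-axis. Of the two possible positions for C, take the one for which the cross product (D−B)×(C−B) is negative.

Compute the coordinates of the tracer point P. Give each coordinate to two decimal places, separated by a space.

A=(0,0), D=(4.00,0)
B = A + 1.00·(cos265°, sin265°) = (-0.0872, -0.9962)
|BD| = 4.2068
circle(B,5.00) ∩ circle(D,5.00): a=2.1034, h=4.5360
  candidates: C₊=(0.8823,3.9089) cross=19.082; C₋=(3.0306,-4.9051) cross=-19.082
  mode - wants cross < 0 → take C=(3.0306,-4.9051) (cross=-19.082)
ex = (C−B)/|BC| = (0.6235,-0.7818); ey = (0.7818,0.6235)
P = B + -1.06·ex + -2.83·ey = (-2.9606,-1.9321)

-2.96 -1.93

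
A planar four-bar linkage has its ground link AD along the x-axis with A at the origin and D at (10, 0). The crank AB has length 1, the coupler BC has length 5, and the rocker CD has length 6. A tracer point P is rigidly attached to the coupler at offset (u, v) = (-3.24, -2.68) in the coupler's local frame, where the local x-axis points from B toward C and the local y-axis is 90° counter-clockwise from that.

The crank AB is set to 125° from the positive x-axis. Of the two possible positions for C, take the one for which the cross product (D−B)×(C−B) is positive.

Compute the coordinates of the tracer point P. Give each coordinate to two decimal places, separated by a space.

-3.16 -2.50

A=(0,0), D=(10.00,0)
B = A + 1.00·(cos125°, sin125°) = (-0.5736, 0.8192)
|BD| = 10.6053
circle(B,5.00) ∩ circle(D,6.00): a=4.7840, h=1.4537
  candidates: C₊=(4.3084,1.8990) cross=15.417; C₋=(4.0839,-0.9997) cross=-15.417
  mode + wants cross > 0 → take C=(4.3084,1.8990) (cross=15.417)
ex = (C−B)/|BC| = (0.9764,0.2160); ey = (-0.2160,0.9764)
P = B + -3.24·ex + -2.68·ey = (-3.1583,-2.4973)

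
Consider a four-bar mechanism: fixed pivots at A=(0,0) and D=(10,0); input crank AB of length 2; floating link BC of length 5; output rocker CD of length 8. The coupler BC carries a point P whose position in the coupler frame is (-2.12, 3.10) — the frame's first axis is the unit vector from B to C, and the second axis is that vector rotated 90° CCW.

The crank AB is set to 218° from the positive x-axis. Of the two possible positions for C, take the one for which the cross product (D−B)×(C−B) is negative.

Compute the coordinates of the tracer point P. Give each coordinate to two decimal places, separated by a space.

-2.00 2.50

A=(0,0), D=(10.00,0)
B = A + 2.00·(cos218°, sin218°) = (-1.5760, -1.2313)
|BD| = 11.6413
circle(B,5.00) ∩ circle(D,8.00): a=4.1456, h=2.7954
  candidates: C₊=(2.2506,1.9868) cross=32.542; C₋=(2.8420,-3.5725) cross=-32.542
  mode - wants cross < 0 → take C=(2.8420,-3.5725) (cross=-32.542)
ex = (C−B)/|BC| = (0.8836,-0.4682); ey = (0.4682,0.8836)
P = B + -2.12·ex + 3.10·ey = (-1.9977,2.5005)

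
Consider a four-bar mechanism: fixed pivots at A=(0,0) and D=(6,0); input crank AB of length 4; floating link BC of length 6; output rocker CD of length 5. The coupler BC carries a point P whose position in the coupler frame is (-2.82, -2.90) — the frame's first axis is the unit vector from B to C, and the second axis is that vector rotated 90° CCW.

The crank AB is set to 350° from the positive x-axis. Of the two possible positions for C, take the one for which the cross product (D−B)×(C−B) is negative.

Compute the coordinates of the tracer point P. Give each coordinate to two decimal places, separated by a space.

-0.02 -1.50

A=(0,0), D=(6.00,0)
B = A + 4.00·(cos350°, sin350°) = (3.9392, -0.6946)
|BD| = 2.1747
circle(B,6.00) ∩ circle(D,5.00): a=3.6164, h=4.7876
  candidates: C₊=(5.8371,4.9973) cross=10.412; C₋=(8.8954,-4.0763) cross=-10.412
  mode - wants cross < 0 → take C=(8.8954,-4.0763) (cross=-10.412)
ex = (C−B)/|BC| = (0.8260,-0.5636); ey = (0.5636,0.8260)
P = B + -2.82·ex + -2.90·ey = (-0.0247,-1.5007)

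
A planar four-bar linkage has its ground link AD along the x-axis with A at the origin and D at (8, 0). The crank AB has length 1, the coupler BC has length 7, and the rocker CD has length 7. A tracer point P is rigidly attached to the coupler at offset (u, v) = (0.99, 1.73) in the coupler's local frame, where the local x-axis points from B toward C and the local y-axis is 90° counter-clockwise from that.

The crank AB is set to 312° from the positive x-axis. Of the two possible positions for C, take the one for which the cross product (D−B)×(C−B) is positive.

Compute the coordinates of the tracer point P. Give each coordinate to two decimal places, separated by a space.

A=(0,0), D=(8.00,0)
B = A + 1.00·(cos312°, sin312°) = (0.6691, -0.7431)
|BD| = 7.3684
circle(B,7.00) ∩ circle(D,7.00): a=3.6842, h=5.9520
  candidates: C₊=(3.7343,5.5501) cross=43.857; C₋=(4.9349,-6.2932) cross=-43.857
  mode + wants cross > 0 → take C=(3.7343,5.5501) (cross=43.857)
ex = (C−B)/|BC| = (0.4379,0.8990); ey = (-0.8990,0.4379)
P = B + 0.99·ex + 1.73·ey = (-0.4527,0.9044)

-0.45 0.90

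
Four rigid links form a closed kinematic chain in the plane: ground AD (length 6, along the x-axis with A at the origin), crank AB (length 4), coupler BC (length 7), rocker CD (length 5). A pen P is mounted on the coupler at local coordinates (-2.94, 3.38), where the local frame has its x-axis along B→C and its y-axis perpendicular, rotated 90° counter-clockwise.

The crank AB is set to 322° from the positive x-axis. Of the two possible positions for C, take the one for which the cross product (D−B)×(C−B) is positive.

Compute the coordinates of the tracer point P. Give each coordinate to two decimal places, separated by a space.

-0.50 -5.06

A=(0,0), D=(6.00,0)
B = A + 4.00·(cos322°, sin322°) = (3.1520, -2.4626)
|BD| = 3.7650
circle(B,7.00) ∩ circle(D,5.00): a=5.0697, h=4.8268
  candidates: C₊=(3.8298,4.5045) cross=18.173; C₋=(10.1440,-2.7977) cross=-18.173
  mode + wants cross > 0 → take C=(3.8298,4.5045) (cross=18.173)
ex = (C−B)/|BC| = (0.0968,0.9953); ey = (-0.9953,0.0968)
P = B + -2.94·ex + 3.38·ey = (-0.4967,-5.0616)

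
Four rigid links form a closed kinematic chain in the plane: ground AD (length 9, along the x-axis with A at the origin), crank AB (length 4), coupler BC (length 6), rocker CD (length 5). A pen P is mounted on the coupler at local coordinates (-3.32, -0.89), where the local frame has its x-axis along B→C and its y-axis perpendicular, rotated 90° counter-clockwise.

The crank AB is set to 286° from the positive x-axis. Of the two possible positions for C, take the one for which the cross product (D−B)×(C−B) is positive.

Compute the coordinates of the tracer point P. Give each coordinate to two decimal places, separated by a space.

0.17 -7.15

A=(0,0), D=(9.00,0)
B = A + 4.00·(cos286°, sin286°) = (1.1025, -3.8450)
|BD| = 8.7837
circle(B,6.00) ∩ circle(D,5.00): a=5.0180, h=3.2893
  candidates: C₊=(4.1744,1.3090) cross=28.892; C₋=(7.0541,-4.6058) cross=-28.892
  mode + wants cross > 0 → take C=(4.1744,1.3090) (cross=28.892)
ex = (C−B)/|BC| = (0.5120,0.8590); ey = (-0.8590,0.5120)
P = B + -3.32·ex + -0.89·ey = (0.1673,-7.1526)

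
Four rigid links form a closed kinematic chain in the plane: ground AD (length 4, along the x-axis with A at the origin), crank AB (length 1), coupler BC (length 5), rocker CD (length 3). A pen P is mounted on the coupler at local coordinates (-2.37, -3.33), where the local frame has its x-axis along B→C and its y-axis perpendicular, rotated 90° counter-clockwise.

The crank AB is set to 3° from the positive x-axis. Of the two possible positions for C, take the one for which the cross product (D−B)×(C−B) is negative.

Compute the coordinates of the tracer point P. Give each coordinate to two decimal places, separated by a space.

-2.84 -1.34

A=(0,0), D=(4.00,0)
B = A + 1.00·(cos3°, sin3°) = (0.9986, 0.0523)
|BD| = 3.0018
circle(B,5.00) ∩ circle(D,3.00): a=4.1660, h=2.7649
  candidates: C₊=(5.2122,2.7442) cross=8.300; C₋=(5.1157,-2.7848) cross=-8.300
  mode - wants cross < 0 → take C=(5.1157,-2.7848) (cross=-8.300)
ex = (C−B)/|BC| = (0.8234,-0.5674); ey = (0.5674,0.8234)
P = B + -2.37·ex + -3.33·ey = (-2.8424,-1.3449)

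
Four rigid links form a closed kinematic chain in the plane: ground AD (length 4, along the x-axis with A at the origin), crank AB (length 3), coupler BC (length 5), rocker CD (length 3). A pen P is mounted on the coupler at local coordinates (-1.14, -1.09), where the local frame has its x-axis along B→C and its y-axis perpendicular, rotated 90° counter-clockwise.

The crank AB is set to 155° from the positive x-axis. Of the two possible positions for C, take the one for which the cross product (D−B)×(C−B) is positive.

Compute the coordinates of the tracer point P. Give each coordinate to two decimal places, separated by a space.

A=(0,0), D=(4.00,0)
B = A + 3.00·(cos155°, sin155°) = (-2.7189, 1.2679)
|BD| = 6.8375
circle(B,5.00) ∩ circle(D,3.00): a=4.5888, h=1.9858
  candidates: C₊=(2.1585,2.3683) cross=13.578; C₋=(1.4221,-1.5343) cross=-13.578
  mode + wants cross > 0 → take C=(2.1585,2.3683) (cross=13.578)
ex = (C−B)/|BC| = (0.9755,0.2201); ey = (-0.2201,0.9755)
P = B + -1.14·ex + -1.09·ey = (-3.5911,-0.0463)

-3.59 -0.05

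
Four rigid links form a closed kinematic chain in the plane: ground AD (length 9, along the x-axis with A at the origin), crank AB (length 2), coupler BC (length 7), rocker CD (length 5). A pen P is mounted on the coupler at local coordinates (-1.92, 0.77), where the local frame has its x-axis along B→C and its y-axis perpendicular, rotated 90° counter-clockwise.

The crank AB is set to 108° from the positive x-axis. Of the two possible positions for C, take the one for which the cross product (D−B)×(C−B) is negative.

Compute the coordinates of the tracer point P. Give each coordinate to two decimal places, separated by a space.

A=(0,0), D=(9.00,0)
B = A + 2.00·(cos108°, sin108°) = (-0.6180, 1.9021)
|BD| = 9.8043
circle(B,7.00) ∩ circle(D,5.00): a=6.1261, h=3.3869
  candidates: C₊=(6.0488,4.0361) cross=33.206; C₋=(4.7346,-2.6089) cross=-33.206
  mode - wants cross < 0 → take C=(4.7346,-2.6089) (cross=-33.206)
ex = (C−B)/|BC| = (0.7647,-0.6444); ey = (0.6444,0.7647)
P = B + -1.92·ex + 0.77·ey = (-1.5900,3.7282)

-1.59 3.73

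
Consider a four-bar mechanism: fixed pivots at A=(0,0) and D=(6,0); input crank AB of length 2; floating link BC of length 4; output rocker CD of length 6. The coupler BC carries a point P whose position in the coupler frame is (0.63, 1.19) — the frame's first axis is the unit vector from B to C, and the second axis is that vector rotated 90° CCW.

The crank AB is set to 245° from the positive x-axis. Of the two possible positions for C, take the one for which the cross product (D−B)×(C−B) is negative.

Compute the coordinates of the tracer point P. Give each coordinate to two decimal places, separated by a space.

A=(0,0), D=(6.00,0)
B = A + 2.00·(cos245°, sin245°) = (-0.8452, -1.8126)
|BD| = 7.0812
circle(B,4.00) ∩ circle(D,6.00): a=2.1284, h=3.3867
  candidates: C₊=(0.3453,2.0061) cross=23.982; C₋=(2.0792,-4.5417) cross=-23.982
  mode - wants cross < 0 → take C=(2.0792,-4.5417) (cross=-23.982)
ex = (C−B)/|BC| = (0.7311,-0.6823); ey = (0.6823,0.7311)
P = B + 0.63·ex + 1.19·ey = (0.4273,-1.3724)

0.43 -1.37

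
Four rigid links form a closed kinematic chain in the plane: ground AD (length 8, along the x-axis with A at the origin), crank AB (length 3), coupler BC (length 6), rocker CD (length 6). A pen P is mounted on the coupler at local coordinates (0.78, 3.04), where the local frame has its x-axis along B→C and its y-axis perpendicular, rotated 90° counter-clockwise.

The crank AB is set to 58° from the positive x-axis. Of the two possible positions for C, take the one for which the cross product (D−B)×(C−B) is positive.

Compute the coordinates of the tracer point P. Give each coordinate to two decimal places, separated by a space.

0.57 5.51

A=(0,0), D=(8.00,0)
B = A + 3.00·(cos58°, sin58°) = (1.5898, 2.5441)
|BD| = 6.8967
circle(B,6.00) ∩ circle(D,6.00): a=3.4483, h=4.9101
  candidates: C₊=(6.6062,5.8359) cross=33.863; C₋=(2.9836,-3.2917) cross=-33.863
  mode + wants cross > 0 → take C=(6.6062,5.8359) (cross=33.863)
ex = (C−B)/|BC| = (0.8361,0.5486); ey = (-0.5486,0.8361)
P = B + 0.78·ex + 3.04·ey = (0.5741,5.5137)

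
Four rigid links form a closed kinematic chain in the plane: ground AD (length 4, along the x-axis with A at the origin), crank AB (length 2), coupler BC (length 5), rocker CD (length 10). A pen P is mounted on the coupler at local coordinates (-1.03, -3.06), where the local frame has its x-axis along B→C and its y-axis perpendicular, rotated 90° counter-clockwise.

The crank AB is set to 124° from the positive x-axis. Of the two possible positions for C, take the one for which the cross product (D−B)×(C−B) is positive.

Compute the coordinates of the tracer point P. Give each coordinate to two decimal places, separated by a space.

A=(0,0), D=(4.00,0)
B = A + 2.00·(cos124°, sin124°) = (-1.1184, 1.6581)
|BD| = 5.3802
circle(B,5.00) ∩ circle(D,10.00): a=-4.2798, h=2.5852
  candidates: C₊=(-4.3932,5.4364) cross=13.909; C₋=(-5.9866,0.5177) cross=-13.909
  mode + wants cross > 0 → take C=(-4.3932,5.4364) (cross=13.909)
ex = (C−B)/|BC| = (-0.6550,0.7557); ey = (-0.7557,-0.6550)
P = B + -1.03·ex + -3.06·ey = (1.8686,2.8839)

1.87 2.88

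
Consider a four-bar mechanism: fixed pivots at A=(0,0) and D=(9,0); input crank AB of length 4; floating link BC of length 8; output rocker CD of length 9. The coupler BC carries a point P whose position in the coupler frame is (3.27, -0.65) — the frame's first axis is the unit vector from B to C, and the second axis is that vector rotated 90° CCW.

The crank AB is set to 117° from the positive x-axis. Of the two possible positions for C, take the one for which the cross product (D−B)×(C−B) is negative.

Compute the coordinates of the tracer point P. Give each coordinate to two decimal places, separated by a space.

A=(0,0), D=(9.00,0)
B = A + 4.00·(cos117°, sin117°) = (-1.8160, 3.5640)
|BD| = 11.3880
circle(B,8.00) ∩ circle(D,9.00): a=4.9476, h=6.2866
  candidates: C₊=(4.8506,7.9864) cross=71.592; C₋=(0.9157,-3.9552) cross=-71.592
  mode - wants cross < 0 → take C=(0.9157,-3.9552) (cross=-71.592)
ex = (C−B)/|BC| = (0.3415,-0.9399); ey = (0.9399,0.3415)
P = B + 3.27·ex + -0.65·ey = (-1.3103,0.2686)

-1.31 0.27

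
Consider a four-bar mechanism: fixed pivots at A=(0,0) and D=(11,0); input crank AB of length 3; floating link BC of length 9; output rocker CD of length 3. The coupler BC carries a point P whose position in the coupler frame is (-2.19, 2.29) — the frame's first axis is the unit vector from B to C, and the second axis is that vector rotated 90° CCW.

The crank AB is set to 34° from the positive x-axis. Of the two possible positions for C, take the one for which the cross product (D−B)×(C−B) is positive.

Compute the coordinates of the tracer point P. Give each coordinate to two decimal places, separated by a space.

A=(0,0), D=(11.00,0)
B = A + 3.00·(cos34°, sin34°) = (2.4871, 1.6776)
|BD| = 8.6766
circle(B,9.00) ∩ circle(D,3.00): a=8.4874, h=2.9940
  candidates: C₊=(11.3932,2.9741) cross=25.978; C₋=(10.2355,-2.9009) cross=-25.978
  mode + wants cross > 0 → take C=(11.3932,2.9741) (cross=25.978)
ex = (C−B)/|BC| = (0.9896,0.1441); ey = (-0.1441,0.9896)
P = B + -2.19·ex + 2.29·ey = (-0.0099,3.6282)

-0.01 3.63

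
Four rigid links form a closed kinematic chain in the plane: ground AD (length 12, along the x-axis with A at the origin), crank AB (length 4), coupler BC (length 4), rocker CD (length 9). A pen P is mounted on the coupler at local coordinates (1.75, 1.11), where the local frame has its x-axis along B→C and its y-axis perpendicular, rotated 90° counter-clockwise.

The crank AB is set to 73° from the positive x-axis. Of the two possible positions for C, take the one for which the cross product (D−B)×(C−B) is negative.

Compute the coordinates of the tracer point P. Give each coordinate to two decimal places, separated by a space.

2.96 2.78

A=(0,0), D=(12.00,0)
B = A + 4.00·(cos73°, sin73°) = (1.1695, 3.8252)
|BD| = 11.4862
circle(B,4.00) ∩ circle(D,9.00): a=2.9136, h=2.7406
  candidates: C₊=(4.8295,5.4391) cross=31.479; C₋=(3.0041,0.2707) cross=-31.479
  mode - wants cross < 0 → take C=(3.0041,0.2707) (cross=-31.479)
ex = (C−B)/|BC| = (0.4586,-0.8886); ey = (0.8886,0.4586)
P = B + 1.75·ex + 1.11·ey = (2.9585,2.7792)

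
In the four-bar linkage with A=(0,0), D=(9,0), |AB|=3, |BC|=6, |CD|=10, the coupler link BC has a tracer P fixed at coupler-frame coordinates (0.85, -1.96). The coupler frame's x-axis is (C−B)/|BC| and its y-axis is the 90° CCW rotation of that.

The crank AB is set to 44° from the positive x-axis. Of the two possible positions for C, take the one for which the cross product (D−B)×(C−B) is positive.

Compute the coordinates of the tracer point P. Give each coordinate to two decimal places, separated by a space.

4.22 2.64

A=(0,0), D=(9.00,0)
B = A + 3.00·(cos44°, sin44°) = (2.1580, 2.0840)
|BD| = 7.1523
circle(B,6.00) ∩ circle(D,10.00): a=-0.8979, h=5.9324
  candidates: C₊=(3.0276,8.0206) cross=42.431; C₋=(-0.4295,-3.3294) cross=-42.431
  mode + wants cross > 0 → take C=(3.0276,8.0206) (cross=42.431)
ex = (C−B)/|BC| = (0.1449,0.9894); ey = (-0.9894,0.1449)
P = B + 0.85·ex + -1.96·ey = (4.2205,2.6409)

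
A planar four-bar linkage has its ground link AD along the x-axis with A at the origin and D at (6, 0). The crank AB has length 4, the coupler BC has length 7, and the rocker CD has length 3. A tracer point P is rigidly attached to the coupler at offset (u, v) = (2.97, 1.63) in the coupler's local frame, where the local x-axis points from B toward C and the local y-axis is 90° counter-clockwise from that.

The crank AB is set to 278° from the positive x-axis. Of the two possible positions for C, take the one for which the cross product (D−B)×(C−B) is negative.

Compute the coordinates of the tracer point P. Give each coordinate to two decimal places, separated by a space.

A=(0,0), D=(6.00,0)
B = A + 4.00·(cos278°, sin278°) = (0.5567, -3.9611)
|BD| = 6.7320
circle(B,7.00) ∩ circle(D,3.00): a=6.3369, h=2.9739
  candidates: C₊=(3.9307,2.1721) cross=20.020; C₋=(7.4303,-2.6371) cross=-20.020
  mode - wants cross < 0 → take C=(7.4303,-2.6371) (cross=-20.020)
ex = (C−B)/|BC| = (0.9819,0.1891); ey = (-0.1891,0.9819)
P = B + 2.97·ex + 1.63·ey = (3.1648,-1.7987)

3.16 -1.80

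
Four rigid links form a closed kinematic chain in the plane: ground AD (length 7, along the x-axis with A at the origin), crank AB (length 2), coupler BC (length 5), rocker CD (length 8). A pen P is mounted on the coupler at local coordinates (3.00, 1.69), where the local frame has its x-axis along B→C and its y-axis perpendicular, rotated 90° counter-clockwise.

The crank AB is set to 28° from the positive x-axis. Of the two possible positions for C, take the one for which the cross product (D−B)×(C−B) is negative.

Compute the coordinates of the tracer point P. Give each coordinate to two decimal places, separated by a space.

2.22 -2.47

A=(0,0), D=(7.00,0)
B = A + 2.00·(cos28°, sin28°) = (1.7659, 0.9389)
|BD| = 5.3177
circle(B,5.00) ∩ circle(D,8.00): a=-1.0082, h=4.8973
  candidates: C₊=(1.6383,5.9373) cross=26.042; C₋=(-0.0912,-3.7034) cross=-26.042
  mode - wants cross < 0 → take C=(-0.0912,-3.7034) (cross=-26.042)
ex = (C−B)/|BC| = (-0.3714,-0.9285); ey = (0.9285,-0.3714)
P = B + 3.00·ex + 1.69·ey = (2.2208,-2.4741)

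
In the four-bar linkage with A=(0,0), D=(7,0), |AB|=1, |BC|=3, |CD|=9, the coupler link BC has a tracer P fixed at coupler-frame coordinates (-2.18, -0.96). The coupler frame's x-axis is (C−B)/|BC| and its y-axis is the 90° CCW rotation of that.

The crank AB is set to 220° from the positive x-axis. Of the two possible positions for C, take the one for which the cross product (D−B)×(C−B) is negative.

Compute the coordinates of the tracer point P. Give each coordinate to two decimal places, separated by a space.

A=(0,0), D=(7.00,0)
B = A + 1.00·(cos220°, sin220°) = (-0.7660, -0.6428)
|BD| = 7.7926
circle(B,3.00) ∩ circle(D,9.00): a=-0.7235, h=2.9115
  candidates: C₊=(-1.7272,2.1991) cross=22.688; C₋=(-1.2469,-3.6040) cross=-22.688
  mode - wants cross < 0 → take C=(-1.2469,-3.6040) (cross=-22.688)
ex = (C−B)/|BC| = (-0.1603,-0.9871); ey = (0.9871,-0.1603)
P = B + -2.18·ex + -0.96·ey = (-1.3642,1.6629)

-1.36 1.66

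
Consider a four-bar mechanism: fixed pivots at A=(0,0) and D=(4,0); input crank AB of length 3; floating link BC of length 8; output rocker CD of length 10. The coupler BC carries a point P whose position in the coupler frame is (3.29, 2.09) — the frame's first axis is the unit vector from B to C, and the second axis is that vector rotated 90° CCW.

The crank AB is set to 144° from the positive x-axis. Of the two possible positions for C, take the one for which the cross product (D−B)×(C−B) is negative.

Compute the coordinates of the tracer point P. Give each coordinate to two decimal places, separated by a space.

-0.99 -1.86

A=(0,0), D=(4.00,0)
B = A + 3.00·(cos144°, sin144°) = (-2.4271, 1.7634)
|BD| = 6.6646
circle(B,8.00) ∩ circle(D,10.00): a=0.6314, h=7.9750
  candidates: C₊=(0.2920,9.2871) cross=53.150; C₋=(-3.9282,-6.0945) cross=-53.150
  mode - wants cross < 0 → take C=(-3.9282,-6.0945) (cross=-53.150)
ex = (C−B)/|BC| = (-0.1876,-0.9822); ey = (0.9822,-0.1876)
P = B + 3.29·ex + 2.09·ey = (-0.9915,-1.8604)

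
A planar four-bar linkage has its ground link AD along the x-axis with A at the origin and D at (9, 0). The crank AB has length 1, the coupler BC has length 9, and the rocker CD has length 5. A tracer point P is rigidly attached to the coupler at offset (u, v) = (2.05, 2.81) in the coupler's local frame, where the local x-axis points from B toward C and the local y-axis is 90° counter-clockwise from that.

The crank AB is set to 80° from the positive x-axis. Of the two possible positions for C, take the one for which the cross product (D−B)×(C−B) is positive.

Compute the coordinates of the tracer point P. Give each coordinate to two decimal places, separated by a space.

A=(0,0), D=(9.00,0)
B = A + 1.00·(cos80°, sin80°) = (0.1736, 0.9848)
|BD| = 8.8811
circle(B,9.00) ∩ circle(D,5.00): a=7.5933, h=4.8313
  candidates: C₊=(8.2559,4.9443) cross=42.907; C₋=(7.1844,-4.6587) cross=-42.907
  mode + wants cross > 0 → take C=(8.2559,4.9443) (cross=42.907)
ex = (C−B)/|BC| = (0.8980,0.4399); ey = (-0.4399,0.8980)
P = B + 2.05·ex + 2.81·ey = (0.7784,4.4101)

0.78 4.41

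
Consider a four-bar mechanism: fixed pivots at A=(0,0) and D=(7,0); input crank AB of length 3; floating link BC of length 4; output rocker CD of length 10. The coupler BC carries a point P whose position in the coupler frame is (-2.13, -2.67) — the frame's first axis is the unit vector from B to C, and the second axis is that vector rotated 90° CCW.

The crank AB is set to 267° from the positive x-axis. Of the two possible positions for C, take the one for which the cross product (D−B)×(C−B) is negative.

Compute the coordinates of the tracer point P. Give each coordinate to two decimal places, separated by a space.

A=(0,0), D=(7.00,0)
B = A + 3.00·(cos267°, sin267°) = (-0.1570, -2.9959)
|BD| = 7.7587
circle(B,4.00) ∩ circle(D,10.00): a=-1.5339, h=3.6942
  candidates: C₊=(-2.9984,-0.1805) cross=28.662; C₋=(-0.1455,-6.9959) cross=-28.662
  mode - wants cross < 0 → take C=(-0.1455,-6.9959) (cross=-28.662)
ex = (C−B)/|BC| = (0.0029,-1.0000); ey = (1.0000,0.0029)
P = B + -2.13·ex + -2.67·ey = (-2.8331,-0.8736)

-2.83 -0.87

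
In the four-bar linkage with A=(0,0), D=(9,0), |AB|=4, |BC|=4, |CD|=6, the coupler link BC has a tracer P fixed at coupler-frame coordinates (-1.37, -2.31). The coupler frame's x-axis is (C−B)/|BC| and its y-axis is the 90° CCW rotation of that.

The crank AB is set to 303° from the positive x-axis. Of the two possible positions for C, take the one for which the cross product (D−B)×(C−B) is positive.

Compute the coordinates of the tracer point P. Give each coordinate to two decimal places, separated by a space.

4.15 -5.18

A=(0,0), D=(9.00,0)
B = A + 4.00·(cos303°, sin303°) = (2.1786, -3.3547)
|BD| = 7.6017
circle(B,4.00) ∩ circle(D,6.00): a=2.4854, h=3.1342
  candidates: C₊=(3.0257,0.5546) cross=23.825; C₋=(5.7919,-5.0703) cross=-23.825
  mode + wants cross > 0 → take C=(3.0257,0.5546) (cross=23.825)
ex = (C−B)/|BC| = (0.2118,0.9773); ey = (-0.9773,0.2118)
P = B + -1.37·ex + -2.31·ey = (4.1460,-5.1828)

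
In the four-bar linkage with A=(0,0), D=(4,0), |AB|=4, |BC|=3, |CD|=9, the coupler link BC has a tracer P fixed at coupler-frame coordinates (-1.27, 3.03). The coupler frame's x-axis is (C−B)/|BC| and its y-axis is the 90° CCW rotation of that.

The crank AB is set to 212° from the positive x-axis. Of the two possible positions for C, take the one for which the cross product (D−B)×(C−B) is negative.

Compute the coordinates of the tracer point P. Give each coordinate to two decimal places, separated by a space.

A=(0,0), D=(4.00,0)
B = A + 4.00·(cos212°, sin212°) = (-3.3922, -2.1197)
|BD| = 7.6901
circle(B,3.00) ∩ circle(D,9.00): a=-0.8363, h=2.8811
  candidates: C₊=(-4.9902,0.4193) cross=22.156; C₋=(-3.4020,-5.1197) cross=-22.156
  mode - wants cross < 0 → take C=(-3.4020,-5.1197) (cross=-22.156)
ex = (C−B)/|BC| = (-0.0033,-1.0000); ey = (1.0000,-0.0033)
P = B + -1.27·ex + 3.03·ey = (-0.3581,-0.8596)

-0.36 -0.86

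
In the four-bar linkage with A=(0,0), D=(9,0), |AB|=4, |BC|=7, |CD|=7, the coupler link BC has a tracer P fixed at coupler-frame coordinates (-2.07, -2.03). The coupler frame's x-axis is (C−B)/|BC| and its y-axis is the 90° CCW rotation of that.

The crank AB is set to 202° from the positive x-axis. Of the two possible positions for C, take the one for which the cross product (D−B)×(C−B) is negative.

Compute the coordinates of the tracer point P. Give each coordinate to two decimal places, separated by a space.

A=(0,0), D=(9.00,0)
B = A + 4.00·(cos202°, sin202°) = (-3.7087, -1.4984)
|BD| = 12.7968
circle(B,7.00) ∩ circle(D,7.00): a=6.3984, h=2.8391
  candidates: C₊=(2.3132,2.0704) cross=36.332; C₋=(2.9781,-3.5688) cross=-36.332
  mode - wants cross < 0 → take C=(2.9781,-3.5688) (cross=-36.332)
ex = (C−B)/|BC| = (0.9553,-0.2958); ey = (0.2958,0.9553)
P = B + -2.07·ex + -2.03·ey = (-6.2865,-2.8254)

-6.29 -2.83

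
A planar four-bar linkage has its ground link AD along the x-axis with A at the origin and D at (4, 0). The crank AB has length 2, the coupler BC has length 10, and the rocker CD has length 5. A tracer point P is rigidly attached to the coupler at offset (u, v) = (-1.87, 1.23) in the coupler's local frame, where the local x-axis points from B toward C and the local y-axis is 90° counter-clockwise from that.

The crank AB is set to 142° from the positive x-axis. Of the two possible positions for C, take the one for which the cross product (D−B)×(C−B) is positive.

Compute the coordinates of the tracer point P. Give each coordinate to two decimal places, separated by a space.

A=(0,0), D=(4.00,0)
B = A + 2.00·(cos142°, sin142°) = (-1.5760, 1.2313)
|BD| = 5.7104
circle(B,10.00) ∩ circle(D,5.00): a=9.4222, h=3.3500
  candidates: C₊=(8.3469,2.4708) cross=19.129; C₋=(6.9022,-4.0715) cross=-19.129
  mode + wants cross > 0 → take C=(8.3469,2.4708) (cross=19.129)
ex = (C−B)/|BC| = (0.9923,0.1239); ey = (-0.1239,0.9923)
P = B + -1.87·ex + 1.23·ey = (-3.5841,2.2201)

-3.58 2.22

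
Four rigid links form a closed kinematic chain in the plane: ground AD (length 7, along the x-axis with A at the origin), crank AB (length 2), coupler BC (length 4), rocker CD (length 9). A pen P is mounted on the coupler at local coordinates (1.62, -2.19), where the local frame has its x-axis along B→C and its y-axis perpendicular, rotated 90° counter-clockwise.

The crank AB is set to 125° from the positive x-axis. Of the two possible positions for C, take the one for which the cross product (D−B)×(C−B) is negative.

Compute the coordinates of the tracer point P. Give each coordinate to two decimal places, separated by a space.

A=(0,0), D=(7.00,0)
B = A + 2.00·(cos125°, sin125°) = (-1.1472, 1.6383)
|BD| = 8.3102
circle(B,4.00) ∩ circle(D,9.00): a=0.2443, h=3.9925
  candidates: C₊=(-0.1206,5.5043) cross=33.179; C₋=(-1.6948,-2.3240) cross=-33.179
  mode - wants cross < 0 → take C=(-1.6948,-2.3240) (cross=-33.179)
ex = (C−B)/|BC| = (-0.1369,-0.9906); ey = (0.9906,-0.1369)
P = B + 1.62·ex + -2.19·ey = (-3.5383,0.3334)

-3.54 0.33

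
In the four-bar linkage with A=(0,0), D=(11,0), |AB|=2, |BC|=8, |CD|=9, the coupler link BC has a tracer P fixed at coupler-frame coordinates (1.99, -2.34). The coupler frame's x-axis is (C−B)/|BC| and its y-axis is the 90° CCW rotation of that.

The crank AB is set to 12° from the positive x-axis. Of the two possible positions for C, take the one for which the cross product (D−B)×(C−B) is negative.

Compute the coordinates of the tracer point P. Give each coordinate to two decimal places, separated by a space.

A=(0,0), D=(11.00,0)
B = A + 2.00·(cos12°, sin12°) = (1.9563, 0.4158)
|BD| = 9.0533
circle(B,8.00) ∩ circle(D,9.00): a=3.5877, h=7.1504
  candidates: C₊=(5.8687,7.3939) cross=64.734; C₋=(5.2118,-6.8918) cross=-64.734
  mode - wants cross < 0 → take C=(5.2118,-6.8918) (cross=-64.734)
ex = (C−B)/|BC| = (0.4069,-0.9135); ey = (0.9135,0.4069)
P = B + 1.99·ex + -2.34·ey = (0.6286,-2.3542)

0.63 -2.35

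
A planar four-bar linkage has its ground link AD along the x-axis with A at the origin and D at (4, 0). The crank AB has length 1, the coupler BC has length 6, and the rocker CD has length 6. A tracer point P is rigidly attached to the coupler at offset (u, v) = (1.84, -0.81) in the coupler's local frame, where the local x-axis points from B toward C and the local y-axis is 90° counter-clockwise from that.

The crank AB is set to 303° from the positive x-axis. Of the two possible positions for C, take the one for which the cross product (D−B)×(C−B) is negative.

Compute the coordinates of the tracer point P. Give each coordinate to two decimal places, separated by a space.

A=(0,0), D=(4.00,0)
B = A + 1.00·(cos303°, sin303°) = (0.5446, -0.8387)
|BD| = 3.5557
circle(B,6.00) ∩ circle(D,6.00): a=1.7778, h=5.7306
  candidates: C₊=(0.9207,5.1495) cross=20.376; C₋=(3.6240,-5.9882) cross=-20.376
  mode - wants cross < 0 → take C=(3.6240,-5.9882) (cross=-20.376)
ex = (C−B)/|BC| = (0.5132,-0.8583); ey = (0.8583,0.5132)
P = B + 1.84·ex + -0.81·ey = (0.7938,-2.8336)

0.79 -2.83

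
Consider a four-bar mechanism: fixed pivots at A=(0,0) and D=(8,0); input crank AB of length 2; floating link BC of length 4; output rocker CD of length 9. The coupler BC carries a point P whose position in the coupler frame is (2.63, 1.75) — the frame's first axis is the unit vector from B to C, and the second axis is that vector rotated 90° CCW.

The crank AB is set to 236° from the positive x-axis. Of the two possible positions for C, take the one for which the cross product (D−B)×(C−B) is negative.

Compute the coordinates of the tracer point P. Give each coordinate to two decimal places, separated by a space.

A=(0,0), D=(8.00,0)
B = A + 2.00·(cos236°, sin236°) = (-1.1184, -1.6581)
|BD| = 9.2679
circle(B,4.00) ∩ circle(D,9.00): a=1.1272, h=3.8379
  candidates: C₊=(-0.6960,2.3196) cross=35.569; C₋=(0.6773,-5.2324) cross=-35.569
  mode - wants cross < 0 → take C=(0.6773,-5.2324) (cross=-35.569)
ex = (C−B)/|BC| = (0.4489,-0.8936); ey = (0.8936,0.4489)
P = B + 2.63·ex + 1.75·ey = (1.6260,-3.2226)

1.63 -3.22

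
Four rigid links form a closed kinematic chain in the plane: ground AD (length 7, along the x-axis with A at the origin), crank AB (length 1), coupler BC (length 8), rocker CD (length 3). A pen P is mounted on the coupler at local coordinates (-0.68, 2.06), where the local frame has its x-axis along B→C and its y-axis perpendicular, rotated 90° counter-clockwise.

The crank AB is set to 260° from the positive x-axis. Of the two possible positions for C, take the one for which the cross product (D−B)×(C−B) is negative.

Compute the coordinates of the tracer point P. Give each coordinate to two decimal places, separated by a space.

A=(0,0), D=(7.00,0)
B = A + 1.00·(cos260°, sin260°) = (-0.1736, -0.9848)
|BD| = 7.2409
circle(B,8.00) ∩ circle(D,3.00): a=7.4183, h=2.9948
  candidates: C₊=(6.7684,2.9910) cross=21.685; C₋=(7.5830,-2.9428) cross=-21.685
  mode - wants cross < 0 → take C=(7.5830,-2.9428) (cross=-21.685)
ex = (C−B)/|BC| = (0.9696,-0.2447); ey = (0.2447,0.9696)
P = B + -0.68·ex + 2.06·ey = (-0.3288,1.1790)

-0.33 1.18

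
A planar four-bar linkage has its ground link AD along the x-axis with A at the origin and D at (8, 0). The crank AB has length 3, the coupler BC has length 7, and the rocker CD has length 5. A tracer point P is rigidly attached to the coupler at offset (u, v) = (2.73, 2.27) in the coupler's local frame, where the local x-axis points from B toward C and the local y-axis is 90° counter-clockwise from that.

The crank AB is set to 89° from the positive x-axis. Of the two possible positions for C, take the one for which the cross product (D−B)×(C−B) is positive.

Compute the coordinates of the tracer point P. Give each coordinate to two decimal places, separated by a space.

A=(0,0), D=(8.00,0)
B = A + 3.00·(cos89°, sin89°) = (0.0524, 2.9995)
|BD| = 8.4948
circle(B,7.00) ∩ circle(D,5.00): a=5.6600, h=4.1187
  candidates: C₊=(6.8021,4.8544) cross=34.988; C₋=(3.8935,-2.8524) cross=-34.988
  mode + wants cross > 0 → take C=(6.8021,4.8544) (cross=34.988)
ex = (C−B)/|BC| = (0.9643,0.2650); ey = (-0.2650,0.9643)
P = B + 2.73·ex + 2.27·ey = (2.0833,5.9118)

2.08 5.91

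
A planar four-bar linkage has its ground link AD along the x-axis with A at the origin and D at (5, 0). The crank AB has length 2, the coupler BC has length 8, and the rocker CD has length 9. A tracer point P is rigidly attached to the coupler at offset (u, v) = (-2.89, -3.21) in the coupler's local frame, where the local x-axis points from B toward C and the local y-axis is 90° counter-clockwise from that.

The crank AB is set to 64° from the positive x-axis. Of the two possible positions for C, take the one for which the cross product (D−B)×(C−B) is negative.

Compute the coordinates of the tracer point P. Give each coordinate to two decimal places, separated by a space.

-1.09 5.65

A=(0,0), D=(5.00,0)
B = A + 2.00·(cos64°, sin64°) = (0.8767, 1.7976)
|BD| = 4.4981
circle(B,8.00) ∩ circle(D,9.00): a=0.3593, h=7.9919
  candidates: C₊=(4.4000,8.9800) cross=35.948; C₋=(-1.9877,-5.6720) cross=-35.948
  mode - wants cross < 0 → take C=(-1.9877,-5.6720) (cross=-35.948)
ex = (C−B)/|BC| = (-0.3581,-0.9337); ey = (0.9337,-0.3581)
P = B + -2.89·ex + -3.21·ey = (-1.0856,5.6453)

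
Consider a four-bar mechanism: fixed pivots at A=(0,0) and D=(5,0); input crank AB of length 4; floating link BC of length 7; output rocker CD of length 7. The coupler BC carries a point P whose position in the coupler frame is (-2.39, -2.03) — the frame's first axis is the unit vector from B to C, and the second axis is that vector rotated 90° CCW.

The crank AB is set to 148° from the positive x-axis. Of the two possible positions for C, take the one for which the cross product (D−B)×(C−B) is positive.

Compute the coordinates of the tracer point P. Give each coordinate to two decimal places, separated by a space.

A=(0,0), D=(5.00,0)
B = A + 4.00·(cos148°, sin148°) = (-3.3922, 2.1197)
|BD| = 8.6557
circle(B,7.00) ∩ circle(D,7.00): a=4.3279, h=5.5018
  candidates: C₊=(2.1512,6.3941) cross=47.622; C₋=(-0.5434,-4.2744) cross=-47.622
  mode + wants cross > 0 → take C=(2.1512,6.3941) (cross=47.622)
ex = (C−B)/|BC| = (0.7919,0.6106); ey = (-0.6106,0.7919)
P = B + -2.39·ex + -2.03·ey = (-4.0453,-0.9473)

-4.05 -0.95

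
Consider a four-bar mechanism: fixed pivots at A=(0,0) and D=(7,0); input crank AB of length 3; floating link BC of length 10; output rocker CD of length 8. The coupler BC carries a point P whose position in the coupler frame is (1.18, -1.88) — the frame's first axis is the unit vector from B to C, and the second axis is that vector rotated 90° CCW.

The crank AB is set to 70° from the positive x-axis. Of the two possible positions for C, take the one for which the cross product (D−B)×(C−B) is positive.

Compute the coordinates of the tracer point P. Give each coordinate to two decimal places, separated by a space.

A=(0,0), D=(7.00,0)
B = A + 3.00·(cos70°, sin70°) = (1.0261, 2.8191)
|BD| = 6.6057
circle(B,10.00) ∩ circle(D,8.00): a=6.0278, h=7.9791
  candidates: C₊=(9.8825,7.4626) cross=52.707; C₋=(3.0721,-6.9694) cross=-52.707
  mode + wants cross > 0 → take C=(9.8825,7.4626) (cross=52.707)
ex = (C−B)/|BC| = (0.8856,0.4644); ey = (-0.4644,0.8856)
P = B + 1.18·ex + -1.88·ey = (2.9441,1.7020)

2.94 1.70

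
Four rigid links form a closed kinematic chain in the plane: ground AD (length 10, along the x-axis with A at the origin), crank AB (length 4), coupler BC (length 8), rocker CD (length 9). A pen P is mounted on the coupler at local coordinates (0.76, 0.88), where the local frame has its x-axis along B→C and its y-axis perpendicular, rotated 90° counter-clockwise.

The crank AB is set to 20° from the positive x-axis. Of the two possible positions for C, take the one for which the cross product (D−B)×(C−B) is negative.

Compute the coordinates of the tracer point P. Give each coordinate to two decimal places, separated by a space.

4.65 0.63

A=(0,0), D=(10.00,0)
B = A + 4.00·(cos20°, sin20°) = (3.7588, 1.3681)
|BD| = 6.3894
circle(B,8.00) ∩ circle(D,9.00): a=1.8644, h=7.7797
  candidates: C₊=(7.2457,8.5682) cross=49.708; C₋=(3.9141,-6.6304) cross=-49.708
  mode - wants cross < 0 → take C=(3.9141,-6.6304) (cross=-49.708)
ex = (C−B)/|BC| = (0.0194,-0.9998); ey = (0.9998,0.0194)
P = B + 0.76·ex + 0.88·ey = (4.6534,0.6253)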